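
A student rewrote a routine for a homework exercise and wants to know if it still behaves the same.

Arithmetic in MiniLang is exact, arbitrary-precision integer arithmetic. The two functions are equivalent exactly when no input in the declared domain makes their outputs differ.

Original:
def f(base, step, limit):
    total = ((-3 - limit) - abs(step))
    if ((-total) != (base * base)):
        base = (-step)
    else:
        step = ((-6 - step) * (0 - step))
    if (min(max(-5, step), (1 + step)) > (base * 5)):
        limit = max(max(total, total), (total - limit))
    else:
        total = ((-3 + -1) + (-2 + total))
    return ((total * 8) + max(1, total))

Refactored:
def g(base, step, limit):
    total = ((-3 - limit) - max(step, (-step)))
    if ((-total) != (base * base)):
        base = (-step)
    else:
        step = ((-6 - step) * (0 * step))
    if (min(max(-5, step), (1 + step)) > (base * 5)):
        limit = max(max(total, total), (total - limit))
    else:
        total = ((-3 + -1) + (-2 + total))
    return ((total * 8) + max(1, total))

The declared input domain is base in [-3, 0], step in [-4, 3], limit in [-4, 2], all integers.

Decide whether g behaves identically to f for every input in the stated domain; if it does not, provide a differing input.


Take base=-1, step=-2, limit=-4.
f: total := -1 | ((-total) != (base * base)): false | step := -8 | (min(max(-5, step), (1 + step)) > (base * 5)): false | total := -7 | result -55
g: total := -1 | ((-total) != (base * base)): false | step := 0 | (min(max(-5, step), (1 + step)) > (base * 5)): true | limit := 3 | result -7
-55 against -7: the behavior changed.
verdict: not equivalent; witness: base=-1, step=-2, limit=-4


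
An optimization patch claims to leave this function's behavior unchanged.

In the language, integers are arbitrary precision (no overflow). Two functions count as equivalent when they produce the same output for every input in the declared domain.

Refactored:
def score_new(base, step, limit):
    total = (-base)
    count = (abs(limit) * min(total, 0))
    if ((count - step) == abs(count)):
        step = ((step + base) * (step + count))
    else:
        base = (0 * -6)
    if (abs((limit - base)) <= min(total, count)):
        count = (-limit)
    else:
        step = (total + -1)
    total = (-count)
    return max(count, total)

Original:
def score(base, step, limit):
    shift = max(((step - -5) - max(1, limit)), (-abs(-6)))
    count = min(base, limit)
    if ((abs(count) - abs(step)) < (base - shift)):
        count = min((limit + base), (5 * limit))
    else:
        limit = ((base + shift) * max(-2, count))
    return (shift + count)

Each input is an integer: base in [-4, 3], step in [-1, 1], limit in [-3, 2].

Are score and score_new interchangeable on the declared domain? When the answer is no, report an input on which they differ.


Take base=-4, step=-1, limit=-3.
score: shift := 3 | count := -4 | ((abs(count) - abs(step)) < (base - shift)): false | limit := 2 | result -1
score_new: total := 4 | count := 0 | ((count - step) == abs(count)): false | base := 0 | (abs((limit - base)) <= min(total, count)): false | step := 3 | total := 0 | result 0
-1 against 0: the behavior changed.
verdict: not equivalent; witness: base=-4, step=-1, limit=-3


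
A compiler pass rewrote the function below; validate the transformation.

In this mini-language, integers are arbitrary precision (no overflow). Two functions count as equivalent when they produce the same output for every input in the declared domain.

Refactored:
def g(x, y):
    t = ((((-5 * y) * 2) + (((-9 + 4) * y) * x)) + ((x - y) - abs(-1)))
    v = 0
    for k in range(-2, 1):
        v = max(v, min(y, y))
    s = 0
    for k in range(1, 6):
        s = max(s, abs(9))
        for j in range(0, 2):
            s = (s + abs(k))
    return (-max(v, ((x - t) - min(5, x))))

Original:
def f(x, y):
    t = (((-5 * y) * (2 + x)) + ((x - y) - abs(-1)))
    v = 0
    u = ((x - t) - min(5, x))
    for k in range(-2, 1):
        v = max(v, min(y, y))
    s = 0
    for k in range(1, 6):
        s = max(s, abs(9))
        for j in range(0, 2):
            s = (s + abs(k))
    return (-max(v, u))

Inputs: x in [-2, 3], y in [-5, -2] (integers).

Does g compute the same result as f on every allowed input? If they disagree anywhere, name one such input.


Behavior is preserved: although constant usage differs, plus statement counts differ, plus arithmetic usage differs, plus local variable names differ, the outputs never diverge.
One worked example (x=0, y=-4) — f: t := 43 | v := 0 | u := -43 | iter k=-2: | v := 0 | iter k=-1: | v := 0 | iter k=0: | v := 0 | s := 0 | iter k=1: | s := 9 | iter j=0: | s := 10 | iter j=1: | s := 11 | iter k=2: | s := 11 | iter j=0: | s := 13 | iter j=1: | s := 15 | iter k=3: | s := 15 | iter j=0: | s := 18 | iter j=1: | s := 21 | iter k=4: | s := 21 | iter j=0: | s := 25 | iter j=1: | s := 29 | iter k=5: | s := 29 | iter j=0: | s := 34 | iter j=1: | s := 39 | result 0; g: t := 43 | v := 0 | iter k=-2: | v := 0 | iter k=-1: | v := 0 | iter k=0: | v := 0 | s := 0 | iter k=1: | s := 9 | iter j=0: | s := 10 | iter j=1: | s := 11 | iter k=2: | s := 11 | iter j=0: | s := 13 | iter j=1: | s := 15 | iter k=3: | s := 15 | iter j=0: | s := 18 | iter j=1: | s := 21 | iter k=4: | s := 21 | iter j=0: | s := 25 | iter j=1: | s := 29 | iter k=5: | s := 29 | iter j=0: | s := 34 | iter j=1: | s := 39 | result 0; agreement on 0.
An exhaustive pass over the 24 declared inputs shows identical outputs.
verdict: equivalent


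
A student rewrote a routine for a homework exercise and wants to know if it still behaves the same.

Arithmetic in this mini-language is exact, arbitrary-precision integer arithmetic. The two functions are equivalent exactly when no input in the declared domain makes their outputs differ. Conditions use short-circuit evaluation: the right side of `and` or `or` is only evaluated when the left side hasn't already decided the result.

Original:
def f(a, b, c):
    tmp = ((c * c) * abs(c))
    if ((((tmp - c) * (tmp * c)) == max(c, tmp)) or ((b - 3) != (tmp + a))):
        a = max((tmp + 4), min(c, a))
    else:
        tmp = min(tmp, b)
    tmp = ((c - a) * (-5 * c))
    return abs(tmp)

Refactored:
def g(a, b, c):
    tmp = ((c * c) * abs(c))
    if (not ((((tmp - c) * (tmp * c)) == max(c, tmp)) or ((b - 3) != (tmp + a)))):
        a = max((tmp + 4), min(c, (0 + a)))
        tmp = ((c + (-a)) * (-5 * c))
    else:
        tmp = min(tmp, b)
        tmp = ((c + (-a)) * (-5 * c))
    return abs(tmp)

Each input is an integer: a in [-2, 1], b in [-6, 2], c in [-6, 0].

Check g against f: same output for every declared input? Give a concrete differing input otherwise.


Run the pair on a=-2, b=-6, c=-6.
f: tmp=216, then ((((tmp - c) * (tmp * c)) == max(c, tmp)) or ((b - 3) != (tmp + a))) is true, then a=220, then tmp=-6780, then returns 6780
g: tmp=216, then (not ((((tmp - c) * (tmp * c)) == max(c, tmp)) or ((b - 3) != (tmp + a)))) is false, then tmp=-6, then tmp=-120, then returns 120
6780 and 120 differ, so these are not the same function on this domain.
verdict: not equivalent; witness: a=-2, b=-6, c=-6


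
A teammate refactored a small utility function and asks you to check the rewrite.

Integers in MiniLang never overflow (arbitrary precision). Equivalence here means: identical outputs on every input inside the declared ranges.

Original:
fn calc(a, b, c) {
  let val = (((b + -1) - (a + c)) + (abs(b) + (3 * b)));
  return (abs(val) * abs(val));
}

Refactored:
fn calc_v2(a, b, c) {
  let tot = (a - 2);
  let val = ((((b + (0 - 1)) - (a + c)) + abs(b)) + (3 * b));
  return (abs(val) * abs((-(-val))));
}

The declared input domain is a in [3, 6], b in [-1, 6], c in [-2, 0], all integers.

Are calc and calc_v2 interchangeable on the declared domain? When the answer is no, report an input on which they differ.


Changes here: constant usage differs; and statement counts differ; and arithmetic usage differs; and local variable names differ; the full 96-point sweep finds no disagreement.
verdict: equivalent


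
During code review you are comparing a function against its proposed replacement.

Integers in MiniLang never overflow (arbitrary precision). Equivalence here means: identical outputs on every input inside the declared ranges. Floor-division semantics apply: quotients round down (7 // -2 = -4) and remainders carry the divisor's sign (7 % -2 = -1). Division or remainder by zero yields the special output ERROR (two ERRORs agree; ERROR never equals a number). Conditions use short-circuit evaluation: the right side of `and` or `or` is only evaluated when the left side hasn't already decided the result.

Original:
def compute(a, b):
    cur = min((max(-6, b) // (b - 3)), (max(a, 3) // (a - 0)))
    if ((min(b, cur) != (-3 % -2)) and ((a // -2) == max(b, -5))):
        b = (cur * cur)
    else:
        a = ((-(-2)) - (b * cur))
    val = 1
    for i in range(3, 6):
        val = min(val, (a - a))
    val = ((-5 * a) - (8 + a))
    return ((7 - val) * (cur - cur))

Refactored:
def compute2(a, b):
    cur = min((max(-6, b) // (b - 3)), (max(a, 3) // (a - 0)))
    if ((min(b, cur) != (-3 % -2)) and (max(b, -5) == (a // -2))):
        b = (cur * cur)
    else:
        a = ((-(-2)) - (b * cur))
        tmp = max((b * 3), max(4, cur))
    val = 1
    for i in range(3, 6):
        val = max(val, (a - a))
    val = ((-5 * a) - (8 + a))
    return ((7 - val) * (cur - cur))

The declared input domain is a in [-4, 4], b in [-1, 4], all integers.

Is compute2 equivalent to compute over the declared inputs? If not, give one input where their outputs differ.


Equivalent. Although `min(val, (a - a))` became `max(val, (a - a))`, no input in the stated domain can expose it.
Checked all 54 inputs in the declared domain: the outputs agree on every one.
One worked example (a=3, b=3) — compute: divide-by-zero, output ERROR; compute2: divide-by-zero, output ERROR; agreement on ERROR.
verdict: equivalent


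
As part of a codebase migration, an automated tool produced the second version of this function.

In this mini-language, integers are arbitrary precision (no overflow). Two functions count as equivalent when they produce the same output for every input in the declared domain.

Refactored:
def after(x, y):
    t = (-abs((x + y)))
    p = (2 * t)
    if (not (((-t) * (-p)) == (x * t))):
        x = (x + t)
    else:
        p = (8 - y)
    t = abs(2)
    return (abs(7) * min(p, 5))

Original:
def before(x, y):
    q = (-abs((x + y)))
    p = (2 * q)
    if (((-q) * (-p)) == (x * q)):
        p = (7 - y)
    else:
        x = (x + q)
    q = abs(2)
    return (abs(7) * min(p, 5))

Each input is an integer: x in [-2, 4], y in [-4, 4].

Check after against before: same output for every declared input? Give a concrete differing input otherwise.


x=-2, y=3 yields 28 from before but 35 from after.
verdict: not equivalent; witness: x=-2, y=3


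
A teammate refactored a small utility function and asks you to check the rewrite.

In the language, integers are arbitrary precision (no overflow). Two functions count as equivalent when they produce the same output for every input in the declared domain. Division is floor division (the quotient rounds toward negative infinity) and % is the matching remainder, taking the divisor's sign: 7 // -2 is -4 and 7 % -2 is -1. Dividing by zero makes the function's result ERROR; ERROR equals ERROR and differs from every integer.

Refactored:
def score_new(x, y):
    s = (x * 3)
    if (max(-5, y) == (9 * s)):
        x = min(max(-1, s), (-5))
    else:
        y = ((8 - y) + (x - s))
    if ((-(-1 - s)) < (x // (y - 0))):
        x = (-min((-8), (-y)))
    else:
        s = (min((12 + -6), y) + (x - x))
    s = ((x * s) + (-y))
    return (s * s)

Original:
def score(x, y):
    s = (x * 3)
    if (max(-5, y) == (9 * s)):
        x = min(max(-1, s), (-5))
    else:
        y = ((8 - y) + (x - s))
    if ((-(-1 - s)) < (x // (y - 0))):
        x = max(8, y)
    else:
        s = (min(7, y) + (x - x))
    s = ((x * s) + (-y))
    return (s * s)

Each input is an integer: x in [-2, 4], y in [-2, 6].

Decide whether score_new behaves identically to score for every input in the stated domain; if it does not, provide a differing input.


Consider the input x=1, y=-2.
score: s = 3; (max(-5, y) == (9 * s)) -> false; y = 8; ((-(-1 - s)) < (x // (y - 0))) -> false; s = 7; s = -1; return 1
score_new: s = 3; (max(-5, y) == (9 * s)) -> false; y = 8; ((-(-1 - s)) < (x // (y - 0))) -> false; s = 6; s = -2; return 4
1 != 4, so the rewrite changes behavior.
verdict: not equivalent; witness: x=1, y=-2


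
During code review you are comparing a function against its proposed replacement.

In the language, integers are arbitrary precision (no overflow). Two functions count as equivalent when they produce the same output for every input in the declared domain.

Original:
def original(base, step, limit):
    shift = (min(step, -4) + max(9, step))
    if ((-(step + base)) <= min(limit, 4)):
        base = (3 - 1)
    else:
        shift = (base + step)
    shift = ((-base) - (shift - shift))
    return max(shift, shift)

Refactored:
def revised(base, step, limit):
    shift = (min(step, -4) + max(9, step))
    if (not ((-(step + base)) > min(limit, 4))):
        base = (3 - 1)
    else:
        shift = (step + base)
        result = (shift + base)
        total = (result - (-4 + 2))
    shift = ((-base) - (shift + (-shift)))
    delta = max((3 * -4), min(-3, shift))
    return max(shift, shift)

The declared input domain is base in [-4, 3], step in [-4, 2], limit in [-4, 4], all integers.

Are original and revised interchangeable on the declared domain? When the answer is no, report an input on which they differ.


The two are interchangeable: statement counts differ; also arithmetic usage differs; also constant usage differs; also boolean connective usage differs; also comparison usage differs; also local variable names differ; also min/max/abs usage differs, and every declared input agrees.
One worked example (base=-4, step=-2, limit=2) — original: shift becomes 5; next ((-(step + base)) <= min(limit, 4)) evaluates to false; next shift becomes -6; next shift becomes 4; next final value 4; revised: shift becomes 5; next (not ((-(step + base)) > min(limit, 4))) evaluates to false; next shift becomes -6; next result becomes -10; next total becomes -8; next shift becomes 4; next delta becomes -3; next final value 4; agreement on 4.
Checked all 504 inputs in the declared domain: the outputs agree on every one.
verdict: equivalent


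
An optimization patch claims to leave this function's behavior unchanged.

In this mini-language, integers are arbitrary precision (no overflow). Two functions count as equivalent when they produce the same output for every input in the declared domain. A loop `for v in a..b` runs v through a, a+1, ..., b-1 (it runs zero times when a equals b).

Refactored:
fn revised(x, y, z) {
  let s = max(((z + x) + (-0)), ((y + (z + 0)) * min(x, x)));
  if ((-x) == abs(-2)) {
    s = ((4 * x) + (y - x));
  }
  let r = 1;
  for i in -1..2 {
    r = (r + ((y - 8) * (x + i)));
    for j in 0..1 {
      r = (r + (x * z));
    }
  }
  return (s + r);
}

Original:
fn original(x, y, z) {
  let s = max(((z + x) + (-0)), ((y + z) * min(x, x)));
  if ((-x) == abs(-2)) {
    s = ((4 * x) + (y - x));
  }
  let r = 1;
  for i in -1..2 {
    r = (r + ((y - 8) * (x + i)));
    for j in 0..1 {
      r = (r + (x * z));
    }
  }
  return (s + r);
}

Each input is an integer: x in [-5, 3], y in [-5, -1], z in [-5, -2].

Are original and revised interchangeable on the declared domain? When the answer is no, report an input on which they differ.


This is a faithful refactor — constant usage differs; arithmetic usage differs, but the computed results match everywhere.
As a probe, take x=1, y=-4, z=-5: original runs s := -4 | ((-x) == abs(-2)): false | r := 1 | iter i=-1: | r := 1 | iter j=0: | r := -4 | iter i=0: | r := -16 | iter j=0: | r := -21 | iter i=1: | r := -45 | iter j=0: | r := -50 | result -54; revised runs s := -4 | ((-x) == abs(-2)): false | r := 1 | iter i=-1: | r := 1 | iter j=0: | r := -4 | iter i=0: | r := -16 | iter j=0: | r := -21 | iter i=1: | r := -45 | iter j=0: | r := -50 | result -54; both end at -54.
Every one of the 180 inputs gives matching results.
verdict: equivalent


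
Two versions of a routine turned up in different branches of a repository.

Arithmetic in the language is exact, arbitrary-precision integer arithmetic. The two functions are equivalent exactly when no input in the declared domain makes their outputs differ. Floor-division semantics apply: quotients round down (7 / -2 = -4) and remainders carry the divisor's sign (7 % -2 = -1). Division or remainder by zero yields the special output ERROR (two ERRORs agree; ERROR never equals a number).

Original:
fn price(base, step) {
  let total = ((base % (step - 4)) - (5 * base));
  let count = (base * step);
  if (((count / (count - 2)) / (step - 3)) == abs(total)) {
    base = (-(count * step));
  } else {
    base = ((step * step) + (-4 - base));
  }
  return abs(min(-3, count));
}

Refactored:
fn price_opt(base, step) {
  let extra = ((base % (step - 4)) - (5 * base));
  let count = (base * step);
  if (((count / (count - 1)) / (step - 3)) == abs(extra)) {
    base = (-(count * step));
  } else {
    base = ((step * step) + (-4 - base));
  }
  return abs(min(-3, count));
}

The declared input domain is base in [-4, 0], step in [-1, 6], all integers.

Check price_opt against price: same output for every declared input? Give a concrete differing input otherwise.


Consider the input base=-2, step=-1.
price: total becomes 8; next count becomes 2; next hits division by zero so the output is ERROR
price_opt: extra becomes 8; next count becomes 2; next (((count / (count - 1)) / (step - 3)) == abs(extra)) evaluates to false; next base becomes -1; next final value 3
ERROR and 3 differ, so these are not the same function on this domain.
verdict: not equivalent; witness: base=-2, step=-1


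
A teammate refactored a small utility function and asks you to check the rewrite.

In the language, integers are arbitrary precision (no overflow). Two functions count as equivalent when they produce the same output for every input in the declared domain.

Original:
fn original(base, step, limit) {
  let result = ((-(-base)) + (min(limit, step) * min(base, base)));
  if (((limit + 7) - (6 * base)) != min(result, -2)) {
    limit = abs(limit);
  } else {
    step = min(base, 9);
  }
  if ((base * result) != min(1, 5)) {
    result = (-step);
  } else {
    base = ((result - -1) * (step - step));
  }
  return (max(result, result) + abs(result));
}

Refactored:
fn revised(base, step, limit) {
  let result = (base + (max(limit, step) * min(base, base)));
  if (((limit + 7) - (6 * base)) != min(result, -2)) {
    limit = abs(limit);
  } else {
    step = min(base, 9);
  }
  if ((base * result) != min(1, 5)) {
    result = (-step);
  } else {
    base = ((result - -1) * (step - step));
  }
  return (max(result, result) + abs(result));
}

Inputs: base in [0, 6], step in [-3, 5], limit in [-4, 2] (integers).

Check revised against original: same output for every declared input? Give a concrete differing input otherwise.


Run the pair on base=1, step=-3, limit=-4.
original: result = -3; (((limit + 7) - (6 * base)) != min(result, -2)) -> false; step = 1; ((base * result) != min(1, 5)) -> true; result = -1; return 0
revised: result = -2; (((limit + 7) - (6 * base)) != min(result, -2)) -> true; limit = 4; ((base * result) != min(1, 5)) -> true; result = 3; return 6
0 != 6, so the rewrite changes behavior.
verdict: not equivalent; witness: base=1, step=-3, limit=-4


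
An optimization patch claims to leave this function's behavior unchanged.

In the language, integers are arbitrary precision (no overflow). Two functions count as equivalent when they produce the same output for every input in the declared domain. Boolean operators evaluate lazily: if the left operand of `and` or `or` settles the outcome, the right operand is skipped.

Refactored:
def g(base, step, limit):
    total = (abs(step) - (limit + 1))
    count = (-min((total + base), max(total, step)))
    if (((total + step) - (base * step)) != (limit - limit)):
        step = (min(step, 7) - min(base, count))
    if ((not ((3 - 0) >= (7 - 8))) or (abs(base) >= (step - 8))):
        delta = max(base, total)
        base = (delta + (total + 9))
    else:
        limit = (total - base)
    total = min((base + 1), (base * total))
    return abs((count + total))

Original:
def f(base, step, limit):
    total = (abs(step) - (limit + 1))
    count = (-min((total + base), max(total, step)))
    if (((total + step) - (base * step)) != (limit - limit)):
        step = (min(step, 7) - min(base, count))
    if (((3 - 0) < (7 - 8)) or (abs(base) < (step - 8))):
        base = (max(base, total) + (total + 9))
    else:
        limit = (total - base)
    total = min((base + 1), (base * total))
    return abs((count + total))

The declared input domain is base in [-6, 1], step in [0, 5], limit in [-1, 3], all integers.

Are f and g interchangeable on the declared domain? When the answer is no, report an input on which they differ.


These are not equivalent — on base=-6, step=0, limit=-1 the outputs split (1 vs 6).
f: total becomes 0; next count becomes 6; next (((total + step) - (base * step)) != (limit - limit)) evaluates to false; next (((3 - 0) < (7 - 8)) or (abs(base) < (step - 8))) evaluates to false; next limit becomes 6; next total becomes -5; next final value 1
g: total becomes 0; next count becomes 6; next (((total + step) - (base * step)) != (limit - limit)) evaluates to false; next ((not ((3 - 0) >= (7 - 8))) or (abs(base) >= (step - 8))) evaluates to true; next delta becomes 0; next base becomes 9; next total becomes 0; next final value 6
verdict: not equivalent; witness: base=-6, step=0, limit=-1


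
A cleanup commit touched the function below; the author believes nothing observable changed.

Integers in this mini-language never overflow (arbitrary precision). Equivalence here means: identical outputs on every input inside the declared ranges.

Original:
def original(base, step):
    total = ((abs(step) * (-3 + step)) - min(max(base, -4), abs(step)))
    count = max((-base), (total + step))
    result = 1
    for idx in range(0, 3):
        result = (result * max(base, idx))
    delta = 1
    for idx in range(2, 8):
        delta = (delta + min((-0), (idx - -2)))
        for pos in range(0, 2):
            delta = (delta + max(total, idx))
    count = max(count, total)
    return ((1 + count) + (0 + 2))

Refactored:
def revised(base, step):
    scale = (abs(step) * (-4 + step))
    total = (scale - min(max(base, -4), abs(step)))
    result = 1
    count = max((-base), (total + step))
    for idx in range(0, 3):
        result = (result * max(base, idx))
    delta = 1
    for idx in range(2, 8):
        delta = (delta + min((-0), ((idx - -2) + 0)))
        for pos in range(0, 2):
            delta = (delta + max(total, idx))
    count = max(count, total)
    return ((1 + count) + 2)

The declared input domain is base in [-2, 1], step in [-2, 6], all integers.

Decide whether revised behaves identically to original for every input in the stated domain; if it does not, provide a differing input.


The rewrite breaks on base=-2, step=3, where the results are 8 and 5.
original: total=2, then count=5, then result=1, then (idx=0), then result=0, then (idx=1), then result=0, then (idx=2), then result=0, then delta=1, then (idx=2), then delta=1, then (pos=0), then delta=3, then (pos=1), then delta=5, then (idx=3), then delta=5, then (pos=0), then delta=8, then (pos=1), then delta=11, then (idx=4), then delta=11, then (pos=0), then delta=15, then (pos=1), then delta=19, then (idx=5), then delta=19, then (pos=0), then delta=24, then (pos=1), then delta=29, then (idx=6), then delta=29, then (pos=0), then delta=35, then (pos=1), then delta=41, then (idx=7), then delta=41, then (pos=0), then delta=48, then (pos=1), then delta=55, then count=5, then returns 8
revised: scale=-3, then total=-1, then result=1, then count=2, then (idx=0), then result=0, then (idx=1), then result=0, then (idx=2), then result=0, then delta=1, then (idx=2), then delta=1, then (pos=0), then delta=3, then (pos=1), then delta=5, then (idx=3), then delta=5, then (pos=0), then delta=8, then (pos=1), then delta=11, then (idx=4), then delta=11, then (pos=0), then delta=15, then (pos=1), then delta=19, then (idx=5), then delta=19, then (pos=0), then delta=24, then (pos=1), then delta=29, then (idx=6), then delta=29, then (pos=0), then delta=35, then (pos=1), then delta=41, then (idx=7), then delta=41, then (pos=0), then delta=48, then (pos=1), then delta=55, then count=2, then returns 5
verdict: not equivalent; witness: base=-2, step=3


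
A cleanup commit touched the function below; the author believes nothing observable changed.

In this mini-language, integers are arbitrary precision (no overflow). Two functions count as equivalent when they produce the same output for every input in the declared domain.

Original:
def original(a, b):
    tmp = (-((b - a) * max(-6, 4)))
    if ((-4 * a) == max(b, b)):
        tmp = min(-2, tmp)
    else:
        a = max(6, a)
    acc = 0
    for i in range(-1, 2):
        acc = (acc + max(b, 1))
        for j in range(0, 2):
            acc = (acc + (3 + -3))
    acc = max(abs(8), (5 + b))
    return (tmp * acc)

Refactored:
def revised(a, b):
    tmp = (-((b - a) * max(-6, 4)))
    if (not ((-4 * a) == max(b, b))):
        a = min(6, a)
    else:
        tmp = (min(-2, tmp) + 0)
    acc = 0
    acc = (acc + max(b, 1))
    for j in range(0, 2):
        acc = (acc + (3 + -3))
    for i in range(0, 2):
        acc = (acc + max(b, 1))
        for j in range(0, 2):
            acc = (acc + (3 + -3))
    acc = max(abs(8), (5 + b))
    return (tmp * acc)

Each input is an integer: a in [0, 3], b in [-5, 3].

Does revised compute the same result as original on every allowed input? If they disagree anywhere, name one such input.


Although `max(6, a)` became `min(6, a)`, no input in the stated domain can expose it.
As a probe, take a=1, b=-4: original runs tmp becomes 20; next ((-4 * a) == max(b, b)) evaluates to true; next tmp becomes -2; next acc becomes 0; next at i=-1:; next acc becomes 1; next at j=0:; next acc becomes 1; next at j=1:; next acc becomes 1; next at i=0:; next acc becomes 2; next at j=0:; next acc becomes 2; next at j=1:; next acc becomes 2; next at i=1:; next acc becomes 3; next at j=0:; next acc becomes 3; next at j=1:; next acc becomes 3; next acc becomes 8; next final value -16; revised runs tmp becomes 20; next (not ((-4 * a) == max(b, b))) evaluates to false; next tmp becomes -2; next acc becomes 0; next acc becomes 1; next at j=0:; next acc becomes 1; next at j=1:; next acc becomes 1; next at i=0:; next acc becomes 2; next at j=0:; next acc becomes 2; next at j=1:; next acc becomes 2; next at i=1:; next acc becomes 3; next at j=0:; next acc becomes 3; next at j=1:; next acc becomes 3; next acc becomes 8; next final value -16; both end at -16.
Checked all 36 inputs in the declared domain: the outputs agree on every one.
verdict: equivalent


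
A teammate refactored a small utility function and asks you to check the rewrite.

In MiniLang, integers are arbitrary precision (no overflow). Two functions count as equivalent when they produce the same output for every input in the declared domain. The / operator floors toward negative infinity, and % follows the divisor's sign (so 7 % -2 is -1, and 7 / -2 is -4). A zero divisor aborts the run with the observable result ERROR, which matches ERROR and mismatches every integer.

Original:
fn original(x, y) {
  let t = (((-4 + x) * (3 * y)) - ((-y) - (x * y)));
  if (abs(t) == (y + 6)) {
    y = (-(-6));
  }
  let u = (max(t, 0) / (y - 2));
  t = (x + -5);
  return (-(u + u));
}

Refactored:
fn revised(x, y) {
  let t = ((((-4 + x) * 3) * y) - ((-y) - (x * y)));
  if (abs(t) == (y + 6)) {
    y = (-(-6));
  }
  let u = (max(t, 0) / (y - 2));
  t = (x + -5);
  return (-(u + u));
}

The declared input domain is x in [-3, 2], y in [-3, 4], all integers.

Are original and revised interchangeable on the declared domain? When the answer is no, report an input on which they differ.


Reading the diff, among the changes: same computation, different form.
As a probe, take x=0, y=4: original runs t becomes -44; next (abs(t) == (y + 6)) evaluates to false; next u becomes 0; next t becomes -5; next final value 0; revised runs t becomes -44; next (abs(t) == (y + 6)) evaluates to false; next u becomes 0; next t becomes -5; next final value 0; both end at 0.
Sweeping the whole domain (48 inputs) finds no disagreement.
verdict: equivalent


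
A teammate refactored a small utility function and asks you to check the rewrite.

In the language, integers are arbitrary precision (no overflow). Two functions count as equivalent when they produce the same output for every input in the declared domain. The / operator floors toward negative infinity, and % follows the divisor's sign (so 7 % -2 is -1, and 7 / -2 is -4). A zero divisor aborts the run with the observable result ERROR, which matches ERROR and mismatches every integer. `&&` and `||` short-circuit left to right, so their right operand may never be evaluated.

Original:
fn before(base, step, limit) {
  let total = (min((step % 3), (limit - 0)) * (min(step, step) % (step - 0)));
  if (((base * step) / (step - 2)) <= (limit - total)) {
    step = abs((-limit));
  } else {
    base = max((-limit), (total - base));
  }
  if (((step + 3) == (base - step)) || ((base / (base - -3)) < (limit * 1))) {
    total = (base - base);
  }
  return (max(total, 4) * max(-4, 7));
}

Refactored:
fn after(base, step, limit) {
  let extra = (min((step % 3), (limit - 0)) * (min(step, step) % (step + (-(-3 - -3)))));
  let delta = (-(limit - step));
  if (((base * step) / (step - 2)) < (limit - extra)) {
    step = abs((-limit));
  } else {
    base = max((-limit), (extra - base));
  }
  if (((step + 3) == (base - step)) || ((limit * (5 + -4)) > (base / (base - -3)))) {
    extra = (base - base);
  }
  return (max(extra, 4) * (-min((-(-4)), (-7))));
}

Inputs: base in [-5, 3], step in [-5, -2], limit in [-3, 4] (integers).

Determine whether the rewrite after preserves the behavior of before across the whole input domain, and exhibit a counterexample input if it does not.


There is a counterexample at base=-3, step=-5, limit=-3: ERROR on one side, 28 on the other.
before: total = 0; (((base * step) / (step - 2)) <= (limit - total)) -> true; step = 3; division by zero -> ERROR
after: extra = 0; delta = -2; (((base * step) / (step - 2)) < (limit - extra)) -> false; base = 3; (((step + 3) == (base - step)) || ((limit * (5 + -4)) > (base / (base - -3)))) -> false; return 28
verdict: not equivalent; witness: base=-3, step=-5, limit=-3


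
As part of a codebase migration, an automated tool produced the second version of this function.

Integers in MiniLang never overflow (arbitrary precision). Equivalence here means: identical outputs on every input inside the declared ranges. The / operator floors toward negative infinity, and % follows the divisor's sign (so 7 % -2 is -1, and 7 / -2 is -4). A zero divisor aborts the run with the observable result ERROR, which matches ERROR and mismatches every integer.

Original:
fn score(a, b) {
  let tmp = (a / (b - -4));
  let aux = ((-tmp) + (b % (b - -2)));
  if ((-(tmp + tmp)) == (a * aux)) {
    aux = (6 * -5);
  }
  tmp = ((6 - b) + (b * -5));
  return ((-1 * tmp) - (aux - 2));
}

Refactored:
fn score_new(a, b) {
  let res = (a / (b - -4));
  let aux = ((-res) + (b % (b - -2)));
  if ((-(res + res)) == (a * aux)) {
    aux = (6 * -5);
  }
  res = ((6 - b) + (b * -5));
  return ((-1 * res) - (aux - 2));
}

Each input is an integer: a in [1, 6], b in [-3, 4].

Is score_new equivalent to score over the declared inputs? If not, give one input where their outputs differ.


Side by side, the visible changes include: local variable names differ.
Spot check at a=3, b=0 — score: tmp := 0 | aux := 0 | ((-(tmp + tmp)) == (a * aux)): true | aux := -30 | tmp := 6 | result 26. score_new: res := 0 | aux := 0 | ((-(res + res)) == (a * aux)): true | aux := -30 | res := 6 | result 26. Both give 26.
Every one of the 48 inputs gives matching results.
verdict: equivalent


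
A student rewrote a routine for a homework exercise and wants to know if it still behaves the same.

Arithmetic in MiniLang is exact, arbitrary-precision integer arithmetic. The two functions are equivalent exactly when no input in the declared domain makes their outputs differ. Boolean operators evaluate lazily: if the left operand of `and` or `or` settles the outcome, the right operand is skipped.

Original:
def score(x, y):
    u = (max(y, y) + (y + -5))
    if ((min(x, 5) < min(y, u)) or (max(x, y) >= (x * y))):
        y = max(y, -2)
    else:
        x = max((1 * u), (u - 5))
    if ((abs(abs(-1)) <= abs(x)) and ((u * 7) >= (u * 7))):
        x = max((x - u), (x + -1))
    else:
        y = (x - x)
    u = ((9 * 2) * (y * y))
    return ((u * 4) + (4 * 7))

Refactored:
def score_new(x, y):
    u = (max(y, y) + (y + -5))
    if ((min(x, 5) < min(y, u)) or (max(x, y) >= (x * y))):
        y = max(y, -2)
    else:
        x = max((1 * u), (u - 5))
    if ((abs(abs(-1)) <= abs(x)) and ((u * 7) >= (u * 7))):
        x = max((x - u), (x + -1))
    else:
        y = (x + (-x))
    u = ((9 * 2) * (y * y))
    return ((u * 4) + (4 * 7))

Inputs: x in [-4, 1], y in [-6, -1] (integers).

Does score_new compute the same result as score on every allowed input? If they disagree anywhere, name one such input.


Reading the diff, among the changes: arithmetic usage differs.
As a probe, take x=1, y=-4: score runs u := -13 | ((min(x, 5) < min(y, u)) or (max(x, y) >= (x * y))): true | y := -2 | ((abs(abs(-1)) <= abs(x)) and ((u * 7) >= (u * 7))): true | x := 14 | u := 72 | result 316; score_new runs u := -13 | ((min(x, 5) < min(y, u)) or (max(x, y) >= (x * y))): true | y := -2 | ((abs(abs(-1)) <= abs(x)) and ((u * 7) >= (u * 7))): true | x := 14 | u := 72 | result 316; both end at 316.
Sweeping the whole domain (36 inputs) finds no disagreement.
verdict: equivalent


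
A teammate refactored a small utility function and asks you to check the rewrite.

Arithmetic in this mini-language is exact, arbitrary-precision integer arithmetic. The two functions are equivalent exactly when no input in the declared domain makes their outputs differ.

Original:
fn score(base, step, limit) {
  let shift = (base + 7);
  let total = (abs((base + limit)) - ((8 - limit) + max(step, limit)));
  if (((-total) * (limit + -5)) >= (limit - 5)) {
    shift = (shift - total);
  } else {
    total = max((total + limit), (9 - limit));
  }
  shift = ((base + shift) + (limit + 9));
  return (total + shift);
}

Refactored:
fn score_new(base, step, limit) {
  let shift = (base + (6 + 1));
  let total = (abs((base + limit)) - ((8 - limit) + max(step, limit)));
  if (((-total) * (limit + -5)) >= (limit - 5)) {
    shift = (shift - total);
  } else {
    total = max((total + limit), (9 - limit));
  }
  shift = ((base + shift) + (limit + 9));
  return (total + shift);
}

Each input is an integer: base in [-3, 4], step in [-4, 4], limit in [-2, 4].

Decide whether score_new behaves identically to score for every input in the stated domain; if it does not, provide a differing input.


Reading the diff, among the changes: constant usage differs, plus arithmetic usage differs.
Spot check at base=0, step=-2, limit=-2 — score: shift=7, then total=-6, then (((-total) * (limit + -5)) >= (limit - 5)) is false, then total=11, then shift=14, then returns 25. score_new: shift=7, then total=-6, then (((-total) * (limit + -5)) >= (limit - 5)) is false, then total=11, then shift=14, then returns 25. Both give 25.
Every one of the 504 inputs gives matching results.
verdict: equivalent


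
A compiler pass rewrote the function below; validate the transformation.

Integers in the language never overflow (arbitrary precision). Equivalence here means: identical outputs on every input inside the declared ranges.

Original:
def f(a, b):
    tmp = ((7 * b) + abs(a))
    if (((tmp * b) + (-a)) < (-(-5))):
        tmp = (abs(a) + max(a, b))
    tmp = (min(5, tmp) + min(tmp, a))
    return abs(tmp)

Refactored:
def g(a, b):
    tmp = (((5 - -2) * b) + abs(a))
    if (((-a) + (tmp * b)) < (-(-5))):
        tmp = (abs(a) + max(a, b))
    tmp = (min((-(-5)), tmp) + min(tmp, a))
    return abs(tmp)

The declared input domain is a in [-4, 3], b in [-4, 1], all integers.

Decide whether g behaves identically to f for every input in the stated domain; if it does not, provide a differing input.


Comparing the listings, the differences include: arithmetic usage differs, and constant usage differs.
Tracing a=3, b=1: f: tmp becomes 10; next (((tmp * b) + (-a)) < (-(-5))) evaluates to false; next tmp becomes 8; next final value 8 | g: tmp becomes 10; next (((-a) + (tmp * b)) < (-(-5))) evaluates to false; next tmp becomes 8; next final value 8 — matching result 8.
Every one of the 48 inputs gives matching results.
verdict: equivalent


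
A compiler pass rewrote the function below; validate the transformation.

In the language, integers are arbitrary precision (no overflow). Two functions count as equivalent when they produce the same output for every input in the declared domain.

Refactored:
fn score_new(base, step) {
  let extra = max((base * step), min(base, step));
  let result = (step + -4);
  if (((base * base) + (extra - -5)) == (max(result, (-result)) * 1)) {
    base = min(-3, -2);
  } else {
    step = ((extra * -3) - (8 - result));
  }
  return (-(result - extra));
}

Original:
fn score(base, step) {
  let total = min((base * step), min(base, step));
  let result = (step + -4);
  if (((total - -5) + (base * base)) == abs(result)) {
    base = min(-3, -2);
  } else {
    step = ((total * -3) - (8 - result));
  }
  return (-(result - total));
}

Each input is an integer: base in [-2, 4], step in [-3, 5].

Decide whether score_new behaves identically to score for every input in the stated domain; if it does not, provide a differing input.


On input base=-2, step=-3, score returns 4 while score_new returns 13.
verdict: not equivalent; witness: base=-2, step=-3


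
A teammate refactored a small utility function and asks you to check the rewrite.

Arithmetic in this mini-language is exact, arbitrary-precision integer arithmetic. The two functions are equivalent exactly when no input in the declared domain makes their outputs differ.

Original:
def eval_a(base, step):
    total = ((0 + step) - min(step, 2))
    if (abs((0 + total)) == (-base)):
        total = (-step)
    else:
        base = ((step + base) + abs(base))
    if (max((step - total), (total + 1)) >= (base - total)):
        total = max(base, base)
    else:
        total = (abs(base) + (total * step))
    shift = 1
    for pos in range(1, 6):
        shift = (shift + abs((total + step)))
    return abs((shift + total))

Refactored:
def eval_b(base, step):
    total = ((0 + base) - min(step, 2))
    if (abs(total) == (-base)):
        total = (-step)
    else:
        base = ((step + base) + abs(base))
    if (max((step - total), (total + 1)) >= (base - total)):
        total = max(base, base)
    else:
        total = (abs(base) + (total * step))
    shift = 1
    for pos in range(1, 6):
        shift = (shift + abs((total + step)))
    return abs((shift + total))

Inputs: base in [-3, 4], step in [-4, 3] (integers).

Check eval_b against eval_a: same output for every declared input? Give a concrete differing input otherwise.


Try base=-3, step=0.
eval_a: total=0, then (abs((0 + total)) == (-base)) is false, then base=0, then (max((step - total), (total + 1)) >= (base - total)) is true, then total=0, then shift=1, then (pos=1), then shift=1, then (pos=2), then shift=1, then (pos=3), then shift=1, then (pos=4), then shift=1, then (pos=5), then shift=1, then returns 1
eval_b: total=-3, then (abs(total) == (-base)) is true, then total=0, then (max((step - total), (total + 1)) >= (base - total)) is true, then total=-3, then shift=1, then (pos=1), then shift=4, then (pos=2), then shift=7, then (pos=3), then shift=10, then (pos=4), then shift=13, then (pos=5), then shift=16, then returns 13
1 vs 13 — the two versions disagree here.
verdict: not equivalent; witness: base=-3, step=0
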